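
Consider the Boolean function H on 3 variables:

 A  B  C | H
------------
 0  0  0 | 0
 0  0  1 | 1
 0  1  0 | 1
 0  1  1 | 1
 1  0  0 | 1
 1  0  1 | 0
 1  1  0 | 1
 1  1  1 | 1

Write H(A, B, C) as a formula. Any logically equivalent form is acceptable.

The 0-rows are (0,0,0), (1,0,1). Take each as a conjunction (¬A·¬B·¬C, A·¬B·C), form their disjunction, and complement — that gives a formula that is 1 everywhere H is.

H(A, B, C) = NOT (((NOT A AND NOT B) AND NOT C) OR ((A AND NOT B) AND C))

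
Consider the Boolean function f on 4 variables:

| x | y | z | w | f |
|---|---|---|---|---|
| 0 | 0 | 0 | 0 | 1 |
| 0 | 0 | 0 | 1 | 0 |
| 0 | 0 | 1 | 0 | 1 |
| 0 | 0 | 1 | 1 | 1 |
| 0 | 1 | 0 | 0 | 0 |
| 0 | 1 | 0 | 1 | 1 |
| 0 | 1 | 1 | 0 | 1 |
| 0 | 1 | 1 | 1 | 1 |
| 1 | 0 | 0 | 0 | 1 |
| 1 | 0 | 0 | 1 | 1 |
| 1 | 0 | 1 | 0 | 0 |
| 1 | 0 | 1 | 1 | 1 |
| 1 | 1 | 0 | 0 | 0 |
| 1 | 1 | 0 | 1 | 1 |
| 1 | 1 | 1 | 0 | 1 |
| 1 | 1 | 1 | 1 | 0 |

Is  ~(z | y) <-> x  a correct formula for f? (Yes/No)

No

Check the formula against f row by row:
  x=0, y=0, z=0, w=0: formula gives 0, but f = 1 ✗
Since they disagree at (0,0,0,0), the expression is not a correct formula for f.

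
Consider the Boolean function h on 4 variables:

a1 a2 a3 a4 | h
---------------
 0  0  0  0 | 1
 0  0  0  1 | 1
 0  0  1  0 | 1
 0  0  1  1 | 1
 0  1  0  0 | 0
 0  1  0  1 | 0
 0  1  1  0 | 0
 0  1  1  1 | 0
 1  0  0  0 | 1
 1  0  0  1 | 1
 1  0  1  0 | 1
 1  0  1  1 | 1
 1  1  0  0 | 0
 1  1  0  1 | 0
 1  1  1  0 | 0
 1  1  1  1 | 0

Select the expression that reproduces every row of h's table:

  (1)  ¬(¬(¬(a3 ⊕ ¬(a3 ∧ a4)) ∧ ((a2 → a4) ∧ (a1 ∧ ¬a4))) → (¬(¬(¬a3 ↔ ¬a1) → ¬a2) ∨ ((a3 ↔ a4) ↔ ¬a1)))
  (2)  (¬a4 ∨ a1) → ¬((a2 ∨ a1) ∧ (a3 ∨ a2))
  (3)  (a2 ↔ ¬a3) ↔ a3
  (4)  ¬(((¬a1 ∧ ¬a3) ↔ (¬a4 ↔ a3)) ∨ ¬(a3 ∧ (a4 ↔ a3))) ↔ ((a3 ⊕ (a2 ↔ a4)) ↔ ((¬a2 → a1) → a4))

(1) fails at (0,0,0,0): the formula yields 0, h is 1.
(2) fails at (0,1,0,1): the formula yields 1, h is 0.
(4) fails at (0,0,0,0): the formula yields 0, h is 1.
(3) is the remaining candidate, and it agrees with h on all 16 inputs.

3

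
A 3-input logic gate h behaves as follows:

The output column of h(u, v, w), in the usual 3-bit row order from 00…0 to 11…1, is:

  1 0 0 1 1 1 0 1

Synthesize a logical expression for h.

h(u, v, w) = ~((((~u & ~v) & w) | ((~u & v) & ~w)) | ((u & v) & ~w))

There are just 3 zero rows: (0,0,1), (0,1,0), (1,1,0). Their minterms are ¬u·¬v·w, ¬u·v·¬w, u·v·¬w; the OR of those covers precisely the 0-outputs, and negating it yields h.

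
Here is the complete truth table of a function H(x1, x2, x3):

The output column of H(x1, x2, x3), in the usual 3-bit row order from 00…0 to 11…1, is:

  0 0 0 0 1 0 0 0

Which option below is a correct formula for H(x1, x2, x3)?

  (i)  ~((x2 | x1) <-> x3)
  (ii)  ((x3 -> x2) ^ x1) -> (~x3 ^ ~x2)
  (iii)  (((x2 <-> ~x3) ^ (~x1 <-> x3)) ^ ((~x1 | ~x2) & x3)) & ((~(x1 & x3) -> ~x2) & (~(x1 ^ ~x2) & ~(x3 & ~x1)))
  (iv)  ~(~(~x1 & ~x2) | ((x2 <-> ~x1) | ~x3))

iii

(i) disagrees with H on (0,0,1) (formula → 1, table → 0); rule it out.
(ii) disagrees with H on (0,0,1) (formula → 1, table → 0); rule it out.
(iv) disagrees with H on (0,0,1) (formula → 1, table → 0); rule it out.
(iii) is the remaining candidate, and it agrees with H on all 8 inputs.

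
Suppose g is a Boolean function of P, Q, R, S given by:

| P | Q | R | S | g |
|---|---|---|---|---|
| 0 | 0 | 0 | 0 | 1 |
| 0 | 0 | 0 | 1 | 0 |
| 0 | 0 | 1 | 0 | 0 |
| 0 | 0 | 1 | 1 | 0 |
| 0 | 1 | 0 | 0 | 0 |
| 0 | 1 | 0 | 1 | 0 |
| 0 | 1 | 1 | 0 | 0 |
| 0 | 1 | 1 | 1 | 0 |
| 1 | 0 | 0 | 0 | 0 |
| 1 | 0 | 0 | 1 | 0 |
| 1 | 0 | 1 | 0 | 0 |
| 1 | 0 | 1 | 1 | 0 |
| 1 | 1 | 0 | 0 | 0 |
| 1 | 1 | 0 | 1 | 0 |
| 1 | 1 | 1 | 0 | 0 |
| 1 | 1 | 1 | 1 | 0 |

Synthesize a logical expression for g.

g(P, Q, R, S) = ((NOT P AND NOT Q) AND NOT R) AND NOT S

Only row (0,0,0,0) gives 1. That row's minterm ¬P·¬Q·¬R·¬S is g directly.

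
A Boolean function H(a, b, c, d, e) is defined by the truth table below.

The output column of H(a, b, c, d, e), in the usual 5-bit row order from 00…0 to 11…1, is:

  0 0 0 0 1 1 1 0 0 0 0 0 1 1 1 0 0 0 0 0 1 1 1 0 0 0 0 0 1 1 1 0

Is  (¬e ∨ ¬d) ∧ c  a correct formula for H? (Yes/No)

Yes

Check the formula against H row by row:
  a=0, b=0, c=0, d=0, e=0: formula gives 0, H = 0 ✓
  a=0, b=0, c=0, d=0, e=1: formula gives 0, H = 0 ✓
  a=0, b=0, c=0, d=1, e=0: formula gives 0, H = 0 ✓
  a=0, b=0, c=0, d=1, e=1: formula gives 0, H = 0 ✓
  … (the remaining 28 rows also agree.)
No disagreement on any input; they are logically equivalent.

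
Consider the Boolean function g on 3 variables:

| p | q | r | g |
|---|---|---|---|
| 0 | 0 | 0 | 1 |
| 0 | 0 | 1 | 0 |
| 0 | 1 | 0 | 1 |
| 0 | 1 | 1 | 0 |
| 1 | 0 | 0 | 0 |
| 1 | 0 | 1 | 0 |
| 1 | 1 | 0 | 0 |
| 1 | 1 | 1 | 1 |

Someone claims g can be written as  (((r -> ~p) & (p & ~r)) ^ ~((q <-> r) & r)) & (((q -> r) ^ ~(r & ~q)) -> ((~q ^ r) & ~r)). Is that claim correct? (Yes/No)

No

Evaluate (((r -> ~p) & (p & ~r)) ^ ~((q <-> r) & r)) & (((q -> r) ^ ~(r & ~q)) -> ((~q ^ r) & ~r)) on each row and compare to g:
  p=0, q=0, r=0: formula gives 1, g = 1 ✓
  p=0, q=0, r=1: formula gives 0, g = 0 ✓
  p=0, q=1, r=0: formula gives 0, but g = 1 ✗
Row (0,1,0) is a counterexample, so the formula is not equivalent to g.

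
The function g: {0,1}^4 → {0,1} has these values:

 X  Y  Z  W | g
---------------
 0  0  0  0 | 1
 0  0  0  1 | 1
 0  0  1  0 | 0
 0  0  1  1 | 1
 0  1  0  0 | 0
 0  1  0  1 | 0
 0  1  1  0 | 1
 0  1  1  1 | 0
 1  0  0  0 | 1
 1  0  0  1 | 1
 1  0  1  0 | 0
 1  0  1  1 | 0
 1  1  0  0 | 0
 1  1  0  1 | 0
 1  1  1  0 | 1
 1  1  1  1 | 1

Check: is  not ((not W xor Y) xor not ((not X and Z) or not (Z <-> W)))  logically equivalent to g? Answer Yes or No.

Yes

Evaluate not ((not W xor Y) xor not ((not X and Z) or not (Z <-> W))) on each row and compare to g:
  X=0, Y=0, Z=0, W=0: formula gives 1, g = 1 ✓
  X=0, Y=0, Z=0, W=1: formula gives 1, g = 1 ✓
  X=0, Y=0, Z=1, W=0: formula gives 0, g = 0 ✓
  X=0, Y=0, Z=1, W=1: formula gives 1, g = 1 ✓
  …and likewise for the remaining 12 rows.
All 16 rows match — the expression computes g exactly.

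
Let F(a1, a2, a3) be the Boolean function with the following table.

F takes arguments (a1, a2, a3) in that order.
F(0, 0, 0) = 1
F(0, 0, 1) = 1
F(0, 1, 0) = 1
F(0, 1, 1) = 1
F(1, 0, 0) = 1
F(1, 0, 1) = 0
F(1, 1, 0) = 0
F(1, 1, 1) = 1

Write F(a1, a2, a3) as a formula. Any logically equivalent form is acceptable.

The 0-rows are (1,0,1), (1,1,0). Take each as a conjunction (a1·¬a2·a3, a1·a2·¬a3), form their disjunction, and complement — that gives a formula that is 1 everywhere F is.

F(a1, a2, a3) = ~(((a1 & ~a2) & a3) | ((a1 & a2) & ~a3))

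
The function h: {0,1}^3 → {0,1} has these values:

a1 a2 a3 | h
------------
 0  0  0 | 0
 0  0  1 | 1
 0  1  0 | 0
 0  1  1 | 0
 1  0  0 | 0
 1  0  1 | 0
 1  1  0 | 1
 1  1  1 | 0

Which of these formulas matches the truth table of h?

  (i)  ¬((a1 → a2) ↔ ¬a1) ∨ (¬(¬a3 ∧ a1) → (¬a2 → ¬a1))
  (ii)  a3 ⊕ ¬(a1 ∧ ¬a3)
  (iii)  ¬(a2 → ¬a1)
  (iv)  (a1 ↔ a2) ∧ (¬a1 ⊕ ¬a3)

(i) disagrees with h on (0,0,0) (formula → 1, table → 0); rule it out.
(ii) disagrees with h on (0,0,0) (formula → 1, table → 0); rule it out.
(iii) disagrees with h on (0,0,1) (formula → 0, table → 1); rule it out.
Only (iv) survives; checking it on all 8 rows confirms it matches h.

iv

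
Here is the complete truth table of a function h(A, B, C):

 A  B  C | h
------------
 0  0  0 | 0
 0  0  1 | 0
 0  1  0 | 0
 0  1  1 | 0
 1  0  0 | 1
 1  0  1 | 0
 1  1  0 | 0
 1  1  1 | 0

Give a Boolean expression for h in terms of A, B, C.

Only row (1,0,0) gives 1. That row's minterm A·¬B·¬C is h directly.

h(A, B, C) = (A AND NOT B) AND NOT C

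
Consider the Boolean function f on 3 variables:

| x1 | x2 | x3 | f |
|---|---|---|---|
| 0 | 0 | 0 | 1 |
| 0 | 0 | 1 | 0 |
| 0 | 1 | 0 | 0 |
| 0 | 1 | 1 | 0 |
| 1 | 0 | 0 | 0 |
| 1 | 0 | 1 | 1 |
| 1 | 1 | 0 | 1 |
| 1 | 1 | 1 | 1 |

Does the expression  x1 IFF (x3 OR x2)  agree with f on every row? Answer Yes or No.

Evaluate x1 IFF (x3 OR x2) on each row and compare to f:
  x1=0, x2=0, x3=0: formula gives 1, f = 1 ✓
  x1=0, x2=0, x3=1: formula gives 0, f = 0 ✓
  x1=0, x2=1, x3=0: formula gives 0, f = 0 ✓
  x1=0, x2=1, x3=1: formula gives 0, f = 0 ✓
  x1=1, x2=0, x3=0: formula gives 0, f = 0 ✓
  …and likewise for the remaining 3 rows.
All 8 rows match — the expression computes f exactly.

Yes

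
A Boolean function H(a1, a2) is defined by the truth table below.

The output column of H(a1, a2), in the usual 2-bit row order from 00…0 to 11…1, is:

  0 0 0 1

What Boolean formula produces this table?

The output is 1 only when every input is 1 — the AND of all inputs.

H(a1, a2) = a1 ∧ a2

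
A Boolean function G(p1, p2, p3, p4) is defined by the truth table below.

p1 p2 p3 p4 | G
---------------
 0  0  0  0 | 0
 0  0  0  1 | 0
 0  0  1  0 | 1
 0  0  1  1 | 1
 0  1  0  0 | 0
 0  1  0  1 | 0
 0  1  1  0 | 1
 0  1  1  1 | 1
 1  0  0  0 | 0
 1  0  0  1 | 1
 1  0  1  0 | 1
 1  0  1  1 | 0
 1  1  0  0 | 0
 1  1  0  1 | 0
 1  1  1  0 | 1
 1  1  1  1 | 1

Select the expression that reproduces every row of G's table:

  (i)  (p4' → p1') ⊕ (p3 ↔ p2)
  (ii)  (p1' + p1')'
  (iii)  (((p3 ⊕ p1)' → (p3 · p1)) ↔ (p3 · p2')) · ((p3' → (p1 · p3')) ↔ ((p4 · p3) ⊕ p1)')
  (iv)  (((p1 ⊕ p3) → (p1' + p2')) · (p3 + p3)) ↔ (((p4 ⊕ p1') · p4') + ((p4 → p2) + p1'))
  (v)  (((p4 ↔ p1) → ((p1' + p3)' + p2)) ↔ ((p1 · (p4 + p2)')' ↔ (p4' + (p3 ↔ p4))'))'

(i) disagrees with G on (0,1,0,0) (formula → 1, table → 0); rule it out.
(ii) disagrees with G on (0,0,1,0) (formula → 0, table → 1); rule it out.
(iii) disagrees with G on (0,0,1,1) (formula → 0, table → 1); rule it out.
(v) disagrees with G on (0,0,1,0) (formula → 0, table → 1); rule it out.
That leaves (iv). Evaluating it on every row reproduces the table of G exactly.

iv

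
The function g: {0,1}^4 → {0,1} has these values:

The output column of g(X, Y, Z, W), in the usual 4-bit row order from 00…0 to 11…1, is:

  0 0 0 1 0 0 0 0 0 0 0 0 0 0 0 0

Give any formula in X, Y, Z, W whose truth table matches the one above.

Only row (0,0,1,1) gives 1. That row's minterm ¬X·¬Y·Z·W is g directly.

g(X, Y, Z, W) = ((NOT X AND NOT Y) AND Z) AND W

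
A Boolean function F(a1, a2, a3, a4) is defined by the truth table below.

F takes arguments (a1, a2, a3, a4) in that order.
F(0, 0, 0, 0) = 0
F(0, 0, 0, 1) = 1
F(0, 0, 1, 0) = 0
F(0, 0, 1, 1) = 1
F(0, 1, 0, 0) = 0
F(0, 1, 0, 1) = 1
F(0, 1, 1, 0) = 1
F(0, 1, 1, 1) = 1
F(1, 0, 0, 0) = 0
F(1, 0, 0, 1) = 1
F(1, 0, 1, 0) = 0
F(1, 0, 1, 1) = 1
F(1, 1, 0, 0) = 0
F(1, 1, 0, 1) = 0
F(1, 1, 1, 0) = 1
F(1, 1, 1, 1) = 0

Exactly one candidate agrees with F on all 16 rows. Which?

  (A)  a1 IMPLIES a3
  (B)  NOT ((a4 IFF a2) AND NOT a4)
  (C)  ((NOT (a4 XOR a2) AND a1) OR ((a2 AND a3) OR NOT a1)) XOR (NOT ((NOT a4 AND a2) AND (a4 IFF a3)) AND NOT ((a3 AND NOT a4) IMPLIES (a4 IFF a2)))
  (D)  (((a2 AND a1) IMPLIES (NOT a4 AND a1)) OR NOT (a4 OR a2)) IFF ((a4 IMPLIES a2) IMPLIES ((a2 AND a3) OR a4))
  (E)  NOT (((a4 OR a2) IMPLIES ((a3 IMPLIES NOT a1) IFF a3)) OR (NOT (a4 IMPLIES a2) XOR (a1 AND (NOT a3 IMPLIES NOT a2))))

D

(A) fails at (0,0,0,0): the formula yields 1, F is 0.
(B) fails at (0,1,0,0): the formula yields 1, F is 0.
(C) fails at (0,0,0,0): the formula yields 1, F is 0.
(E) fails at (0,0,0,1): the formula yields 0, F is 1.
That leaves (D). Evaluating it on every row reproduces the table of F exactly.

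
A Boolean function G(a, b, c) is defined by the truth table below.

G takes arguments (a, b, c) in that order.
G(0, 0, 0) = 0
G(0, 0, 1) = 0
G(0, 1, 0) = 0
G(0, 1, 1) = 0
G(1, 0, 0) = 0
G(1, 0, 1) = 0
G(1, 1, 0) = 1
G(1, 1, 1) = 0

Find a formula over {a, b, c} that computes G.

G(a, b, c) = (a and b) and not c

Only row (1,1,0) gives 1. That row's minterm a·b·¬c is G directly.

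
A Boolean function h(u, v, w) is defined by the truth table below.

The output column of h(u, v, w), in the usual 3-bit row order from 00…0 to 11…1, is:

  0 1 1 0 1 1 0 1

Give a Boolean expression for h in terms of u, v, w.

The 0-rows are (0,0,0), (0,1,1), (1,1,0). Take each as a conjunction (¬u·¬v·¬w, ¬u·v·w, u·v·¬w), form their disjunction, and complement — that gives a formula that is 1 everywhere h is.

h(u, v, w) = NOT ((((NOT u AND NOT v) AND NOT w) OR ((NOT u AND v) AND w)) OR ((u AND v) AND NOT w))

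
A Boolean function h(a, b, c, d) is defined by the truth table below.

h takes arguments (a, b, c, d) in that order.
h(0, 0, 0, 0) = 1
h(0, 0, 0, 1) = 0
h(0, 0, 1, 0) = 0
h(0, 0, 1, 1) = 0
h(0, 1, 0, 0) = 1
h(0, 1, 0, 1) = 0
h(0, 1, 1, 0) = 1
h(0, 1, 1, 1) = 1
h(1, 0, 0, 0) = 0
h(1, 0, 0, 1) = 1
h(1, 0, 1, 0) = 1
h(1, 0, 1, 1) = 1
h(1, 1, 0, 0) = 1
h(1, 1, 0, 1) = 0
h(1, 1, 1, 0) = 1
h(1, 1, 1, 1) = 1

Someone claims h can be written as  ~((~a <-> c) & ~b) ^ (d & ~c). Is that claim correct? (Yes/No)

Yes

Test each input against both h and the formula:
  a=0, b=0, c=0, d=0: formula gives 1, h = 1 ✓
  a=0, b=0, c=0, d=1: formula gives 0, h = 0 ✓
  a=0, b=0, c=1, d=0: formula gives 0, h = 0 ✓
  a=0, b=0, c=1, d=1: formula gives 0, h = 0 ✓
  … (the remaining 12 rows also agree.)
All 16 rows match — the expression computes h exactly.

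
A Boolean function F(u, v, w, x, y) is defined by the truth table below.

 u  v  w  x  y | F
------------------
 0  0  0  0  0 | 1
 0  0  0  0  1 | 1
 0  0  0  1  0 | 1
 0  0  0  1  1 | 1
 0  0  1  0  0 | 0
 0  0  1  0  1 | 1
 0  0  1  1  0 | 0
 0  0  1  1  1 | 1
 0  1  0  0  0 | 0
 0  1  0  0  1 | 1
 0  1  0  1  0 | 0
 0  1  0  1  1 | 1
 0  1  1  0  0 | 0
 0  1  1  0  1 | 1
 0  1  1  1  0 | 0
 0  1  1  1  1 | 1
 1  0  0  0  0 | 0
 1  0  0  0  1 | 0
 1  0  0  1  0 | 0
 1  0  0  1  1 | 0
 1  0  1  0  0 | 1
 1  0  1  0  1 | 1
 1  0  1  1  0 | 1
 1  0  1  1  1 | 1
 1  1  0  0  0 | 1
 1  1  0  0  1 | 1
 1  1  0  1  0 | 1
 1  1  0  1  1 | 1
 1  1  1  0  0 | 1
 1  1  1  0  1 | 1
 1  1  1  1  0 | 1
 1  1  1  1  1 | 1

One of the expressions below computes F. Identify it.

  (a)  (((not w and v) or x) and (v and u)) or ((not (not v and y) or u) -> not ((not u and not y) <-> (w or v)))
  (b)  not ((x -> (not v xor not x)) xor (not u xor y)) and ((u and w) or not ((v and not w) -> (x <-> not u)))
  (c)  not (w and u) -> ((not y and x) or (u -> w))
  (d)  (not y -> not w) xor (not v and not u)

(b) fails at (0,0,0,0,0): the formula yields 0, F is 1.
(c) fails at (0,0,1,0,0): the formula yields 1, F is 0.
(d) fails at (0,0,0,0,0): the formula yields 0, F is 1.
That leaves (a). Evaluating it on every row reproduces the table of F exactly.

a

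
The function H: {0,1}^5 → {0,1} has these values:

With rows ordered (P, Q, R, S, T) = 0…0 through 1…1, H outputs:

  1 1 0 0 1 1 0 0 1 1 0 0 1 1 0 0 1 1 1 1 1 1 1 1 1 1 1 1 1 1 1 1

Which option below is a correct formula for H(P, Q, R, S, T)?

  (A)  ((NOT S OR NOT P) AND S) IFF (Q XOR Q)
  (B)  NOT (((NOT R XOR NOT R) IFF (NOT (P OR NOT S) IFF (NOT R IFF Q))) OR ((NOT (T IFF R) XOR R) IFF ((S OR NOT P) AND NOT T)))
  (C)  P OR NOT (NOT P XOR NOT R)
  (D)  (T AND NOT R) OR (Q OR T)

A

(B): at (0,0,1,0,0) it gives 0, but H = 1 — eliminated.
(C): at (0,0,0,1,0) it gives 1, but H = 0 — eliminated.
(D): at (0,0,0,0,0) it gives 0, but H = 1 — eliminated.
That leaves (A). Evaluating it on every row reproduces the table of H exactly.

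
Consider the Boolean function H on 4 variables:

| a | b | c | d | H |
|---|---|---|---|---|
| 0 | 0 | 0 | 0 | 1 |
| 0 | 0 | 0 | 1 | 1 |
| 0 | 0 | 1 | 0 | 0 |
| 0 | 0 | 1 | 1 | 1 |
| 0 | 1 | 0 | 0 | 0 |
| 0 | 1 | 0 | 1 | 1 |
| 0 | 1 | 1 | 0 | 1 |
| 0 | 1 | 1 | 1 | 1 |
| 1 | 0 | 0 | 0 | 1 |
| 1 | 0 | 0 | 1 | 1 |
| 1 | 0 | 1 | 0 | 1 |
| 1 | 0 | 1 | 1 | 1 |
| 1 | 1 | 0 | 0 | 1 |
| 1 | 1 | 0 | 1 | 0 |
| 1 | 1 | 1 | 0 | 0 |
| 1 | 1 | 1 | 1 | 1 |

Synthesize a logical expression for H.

H(a, b, c, d) = ((((((a' · b') · c) · d') + (((a' · b) · c') · d')) + (((a · b) · c') · d)) + (((a · b) · c) · d'))'

H is 0 on only 4 rows — (0,0,1,0), (0,1,0,0), (1,1,0,1), (1,1,1,0). Writing each as a minterm (¬a·¬b·c·¬d, ¬a·b·¬c·¬d, a·b·¬c·d, a·b·c·¬d) and OR-ing them characterizes exactly where H=0, so H is the negation of that disjunction.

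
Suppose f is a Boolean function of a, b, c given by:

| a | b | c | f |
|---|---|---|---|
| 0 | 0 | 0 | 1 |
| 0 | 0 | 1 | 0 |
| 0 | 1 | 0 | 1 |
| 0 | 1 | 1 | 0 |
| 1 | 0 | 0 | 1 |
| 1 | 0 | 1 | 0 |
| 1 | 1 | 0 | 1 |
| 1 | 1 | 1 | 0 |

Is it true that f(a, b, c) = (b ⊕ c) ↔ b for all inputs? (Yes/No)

Evaluate (b ⊕ c) ↔ b on each row and compare to f:
  a=0, b=0, c=0: formula gives 1, f = 1 ✓
  a=0, b=0, c=1: formula gives 0, f = 0 ✓
  a=0, b=1, c=0: formula gives 1, f = 1 ✓
  a=0, b=1, c=1: formula gives 0, f = 0 ✓
  a=1, b=0, c=0: formula gives 1, f = 1 ✓
  … (the remaining 3 rows also agree.)
No disagreement on any input; they are logically equivalent.

Yes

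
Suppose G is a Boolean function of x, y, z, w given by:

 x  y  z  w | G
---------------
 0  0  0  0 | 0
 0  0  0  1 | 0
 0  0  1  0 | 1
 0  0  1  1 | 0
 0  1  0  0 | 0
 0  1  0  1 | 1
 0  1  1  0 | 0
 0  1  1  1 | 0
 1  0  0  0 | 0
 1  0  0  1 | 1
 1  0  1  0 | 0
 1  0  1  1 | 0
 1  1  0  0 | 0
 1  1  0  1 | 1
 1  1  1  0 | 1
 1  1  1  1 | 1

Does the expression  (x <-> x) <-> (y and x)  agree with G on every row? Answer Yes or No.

Check the formula against G row by row:
  x=0, y=0, z=0, w=0: formula gives 0, G = 0 ✓
  x=0, y=0, z=0, w=1: formula gives 0, G = 0 ✓
  x=0, y=0, z=1, w=0: formula gives 0, but G = 1 ✗
Since they disagree at (0,0,1,0), the expression is not a correct formula for G.

No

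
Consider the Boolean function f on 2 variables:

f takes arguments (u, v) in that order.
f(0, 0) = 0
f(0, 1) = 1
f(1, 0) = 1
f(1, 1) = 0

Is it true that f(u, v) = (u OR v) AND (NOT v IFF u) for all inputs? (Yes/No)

Yes

Check the formula against f row by row:
  u=0, v=0: formula gives 0, f = 0 ✓
  u=0, v=1: formula gives 1, f = 1 ✓
  u=1, v=0: formula gives 1, f = 1 ✓
  u=1, v=1: formula gives 0, f = 0 ✓
No disagreement on any input; they are logically equivalent.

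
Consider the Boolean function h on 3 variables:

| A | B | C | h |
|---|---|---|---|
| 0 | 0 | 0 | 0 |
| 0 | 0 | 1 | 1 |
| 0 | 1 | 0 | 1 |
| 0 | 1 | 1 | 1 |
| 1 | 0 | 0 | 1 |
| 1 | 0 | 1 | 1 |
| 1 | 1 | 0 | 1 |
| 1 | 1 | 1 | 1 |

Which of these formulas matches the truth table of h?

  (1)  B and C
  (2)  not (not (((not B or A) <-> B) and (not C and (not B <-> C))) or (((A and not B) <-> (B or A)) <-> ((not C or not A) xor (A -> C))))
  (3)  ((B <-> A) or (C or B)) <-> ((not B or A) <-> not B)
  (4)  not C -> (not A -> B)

4

(1): at (0,0,1) it gives 0, but h = 1 — eliminated.
(2): at (0,0,1) it gives 0, but h = 1 — eliminated.
(3): at (0,0,0) it gives 1, but h = 0 — eliminated.
Only (4) survives; checking it on all 8 rows confirms it matches h.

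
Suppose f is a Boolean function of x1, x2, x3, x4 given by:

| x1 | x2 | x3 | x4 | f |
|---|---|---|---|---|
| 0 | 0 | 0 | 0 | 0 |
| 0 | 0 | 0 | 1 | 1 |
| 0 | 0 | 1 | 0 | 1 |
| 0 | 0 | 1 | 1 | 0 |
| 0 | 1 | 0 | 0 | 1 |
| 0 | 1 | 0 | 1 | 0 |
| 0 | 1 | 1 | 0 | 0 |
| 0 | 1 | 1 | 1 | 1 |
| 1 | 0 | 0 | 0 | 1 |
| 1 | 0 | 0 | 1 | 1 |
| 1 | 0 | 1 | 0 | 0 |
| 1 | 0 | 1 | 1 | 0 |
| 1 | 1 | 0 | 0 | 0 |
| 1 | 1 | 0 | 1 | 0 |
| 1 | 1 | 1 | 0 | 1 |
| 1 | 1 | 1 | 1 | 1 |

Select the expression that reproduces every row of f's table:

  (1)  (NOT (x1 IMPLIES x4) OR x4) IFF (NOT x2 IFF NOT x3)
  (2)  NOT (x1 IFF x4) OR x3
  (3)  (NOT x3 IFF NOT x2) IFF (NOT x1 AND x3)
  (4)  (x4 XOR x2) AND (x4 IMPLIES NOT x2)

1

(2) fails at (0,0,1,1): the formula yields 1, f is 0.
(3) fails at (0,0,0,1): the formula yields 0, f is 1.
(4) fails at (0,0,1,0): the formula yields 0, f is 1.
That leaves (1). Evaluating it on every row reproduces the table of f exactly.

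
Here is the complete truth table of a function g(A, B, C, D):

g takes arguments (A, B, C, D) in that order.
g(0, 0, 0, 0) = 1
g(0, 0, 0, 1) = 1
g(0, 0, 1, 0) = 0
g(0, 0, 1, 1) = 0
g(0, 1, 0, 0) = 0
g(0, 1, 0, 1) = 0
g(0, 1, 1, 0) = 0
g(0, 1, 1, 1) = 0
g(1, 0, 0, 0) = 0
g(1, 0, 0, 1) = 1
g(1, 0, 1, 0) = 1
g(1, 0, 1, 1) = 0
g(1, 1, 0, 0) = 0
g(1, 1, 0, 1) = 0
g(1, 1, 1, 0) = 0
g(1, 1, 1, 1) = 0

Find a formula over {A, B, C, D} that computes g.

Collect the rows where g=1 — (0,0,0,0), (0,0,0,1), (1,0,0,1), (1,0,1,0) — and write one minterm per row: ¬A·¬B·¬C·¬D, ¬A·¬B·¬C·D, A·¬B·¬C·D, A·¬B·C·¬D. Their union (logical OR) reproduces the table exactly.

g(A, B, C, D) = (((((A' · B') · C') · D') + (((A' · B') · C') · D)) + (((A · B') · C') · D)) + (((A · B') · C) · D')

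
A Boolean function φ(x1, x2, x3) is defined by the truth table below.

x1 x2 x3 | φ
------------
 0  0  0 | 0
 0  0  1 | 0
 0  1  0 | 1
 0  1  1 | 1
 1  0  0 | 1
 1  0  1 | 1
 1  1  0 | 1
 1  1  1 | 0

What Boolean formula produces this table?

φ(x1, x2, x3) = ~((((~x1 & ~x2) & ~x3) | ((~x1 & ~x2) & x3)) | ((x1 & x2) & x3))

φ is 0 on only 3 rows — (0,0,0), (0,0,1), (1,1,1). Writing each as a minterm (¬x1·¬x2·¬x3, ¬x1·¬x2·x3, x1·x2·x3) and OR-ing them characterizes exactly where φ=0, so φ is the negation of that disjunction.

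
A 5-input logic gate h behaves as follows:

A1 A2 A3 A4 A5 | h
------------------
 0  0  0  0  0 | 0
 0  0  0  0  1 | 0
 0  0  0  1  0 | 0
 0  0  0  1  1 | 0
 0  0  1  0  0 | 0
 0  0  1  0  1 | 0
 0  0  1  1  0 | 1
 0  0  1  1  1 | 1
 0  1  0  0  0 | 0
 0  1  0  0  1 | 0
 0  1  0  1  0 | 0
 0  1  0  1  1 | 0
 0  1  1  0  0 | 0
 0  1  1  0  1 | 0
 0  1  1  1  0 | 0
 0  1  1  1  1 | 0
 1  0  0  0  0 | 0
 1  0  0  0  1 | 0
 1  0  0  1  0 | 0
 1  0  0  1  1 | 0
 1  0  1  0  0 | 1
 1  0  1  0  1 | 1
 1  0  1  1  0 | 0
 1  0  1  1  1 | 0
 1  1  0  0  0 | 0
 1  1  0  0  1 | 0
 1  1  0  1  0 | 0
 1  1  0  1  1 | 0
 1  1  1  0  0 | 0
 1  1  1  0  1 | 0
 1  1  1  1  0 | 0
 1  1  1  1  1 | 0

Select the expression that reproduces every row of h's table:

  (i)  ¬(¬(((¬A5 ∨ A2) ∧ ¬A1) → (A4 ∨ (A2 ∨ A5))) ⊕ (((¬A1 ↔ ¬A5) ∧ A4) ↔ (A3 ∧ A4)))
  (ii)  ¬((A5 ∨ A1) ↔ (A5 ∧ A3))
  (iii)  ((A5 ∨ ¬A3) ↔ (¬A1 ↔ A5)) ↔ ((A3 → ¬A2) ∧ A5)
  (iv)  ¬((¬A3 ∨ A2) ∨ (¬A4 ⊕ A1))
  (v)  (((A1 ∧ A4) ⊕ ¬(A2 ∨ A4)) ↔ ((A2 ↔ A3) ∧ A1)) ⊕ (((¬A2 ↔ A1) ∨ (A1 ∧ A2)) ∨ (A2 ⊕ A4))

iv

(i) disagrees with h on (0,0,0,0,0) (formula → 1, table → 0); rule it out.
(ii) disagrees with h on (0,0,0,0,1) (formula → 1, table → 0); rule it out.
(iii) disagrees with h on (0,0,0,0,0) (formula → 1, table → 0); rule it out.
(v) disagrees with h on (0,0,1,1,0) (formula → 0, table → 1); rule it out.
Only (iv) survives; checking it on all 32 rows confirms it matches h.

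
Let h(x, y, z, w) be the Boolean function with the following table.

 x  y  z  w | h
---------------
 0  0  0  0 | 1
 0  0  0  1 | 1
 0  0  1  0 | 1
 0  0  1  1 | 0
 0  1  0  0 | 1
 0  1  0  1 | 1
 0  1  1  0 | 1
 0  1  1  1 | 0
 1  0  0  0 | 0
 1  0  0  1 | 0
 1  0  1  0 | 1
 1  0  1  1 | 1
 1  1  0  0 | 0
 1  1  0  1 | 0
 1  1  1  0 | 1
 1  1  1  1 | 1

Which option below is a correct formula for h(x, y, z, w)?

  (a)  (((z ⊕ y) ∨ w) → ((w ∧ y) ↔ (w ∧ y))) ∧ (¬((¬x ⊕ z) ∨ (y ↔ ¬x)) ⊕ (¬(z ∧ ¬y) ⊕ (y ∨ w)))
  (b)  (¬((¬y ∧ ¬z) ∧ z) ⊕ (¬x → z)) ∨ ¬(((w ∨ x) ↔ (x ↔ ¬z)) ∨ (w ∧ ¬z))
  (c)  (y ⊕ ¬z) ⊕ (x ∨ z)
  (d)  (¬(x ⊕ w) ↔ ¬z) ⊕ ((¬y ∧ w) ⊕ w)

(a) fails at (0,0,0,1): the formula yields 0, h is 1.
(c) fails at (0,0,1,1): the formula yields 1, h is 0.
(d) fails at (0,0,0,1): the formula yields 0, h is 1.
Only (b) survives; checking it on all 16 rows confirms it matches h.

b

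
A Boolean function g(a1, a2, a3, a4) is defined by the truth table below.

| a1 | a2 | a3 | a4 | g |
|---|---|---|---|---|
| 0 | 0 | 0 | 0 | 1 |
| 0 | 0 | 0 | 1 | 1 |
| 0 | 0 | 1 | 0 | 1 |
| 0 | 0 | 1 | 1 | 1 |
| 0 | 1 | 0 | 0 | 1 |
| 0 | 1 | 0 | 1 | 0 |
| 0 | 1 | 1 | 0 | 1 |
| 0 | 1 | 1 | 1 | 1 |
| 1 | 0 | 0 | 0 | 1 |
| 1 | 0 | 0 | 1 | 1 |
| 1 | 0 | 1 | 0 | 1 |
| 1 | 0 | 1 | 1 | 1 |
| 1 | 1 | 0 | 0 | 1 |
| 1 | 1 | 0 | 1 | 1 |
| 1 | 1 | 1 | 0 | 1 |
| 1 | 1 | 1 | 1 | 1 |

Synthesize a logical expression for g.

Only row (0,1,0,1) gives 0. So g is 1 everywhere except there — the complement of the minterm ¬a1·a2·¬a3·a4.

g(a1, a2, a3, a4) = ~(((~a1 & a2) & ~a3) & a4)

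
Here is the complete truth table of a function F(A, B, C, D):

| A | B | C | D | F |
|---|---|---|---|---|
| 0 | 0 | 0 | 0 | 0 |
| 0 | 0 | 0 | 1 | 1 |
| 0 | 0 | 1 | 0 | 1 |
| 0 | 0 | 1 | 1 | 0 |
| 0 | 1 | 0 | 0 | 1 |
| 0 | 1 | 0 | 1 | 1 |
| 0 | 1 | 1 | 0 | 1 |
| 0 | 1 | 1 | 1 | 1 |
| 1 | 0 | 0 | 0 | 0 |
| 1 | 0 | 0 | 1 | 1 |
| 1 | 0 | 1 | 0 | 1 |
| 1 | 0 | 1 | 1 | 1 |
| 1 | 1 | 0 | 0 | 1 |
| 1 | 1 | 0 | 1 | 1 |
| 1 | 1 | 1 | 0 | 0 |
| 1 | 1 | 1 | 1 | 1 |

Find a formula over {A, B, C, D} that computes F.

F(A, B, C, D) = ¬((((((¬A ∧ ¬B) ∧ ¬C) ∧ ¬D) ∨ (((¬A ∧ ¬B) ∧ C) ∧ D)) ∨ (((A ∧ ¬B) ∧ ¬C) ∧ ¬D)) ∨ (((A ∧ B) ∧ C) ∧ ¬D))

F is 0 on only 4 rows — (0,0,0,0), (0,0,1,1), (1,0,0,0), (1,1,1,0). Writing each as a minterm (¬A·¬B·¬C·¬D, ¬A·¬B·C·D, A·¬B·¬C·¬D, A·B·C·¬D) and OR-ing them characterizes exactly where F=0, so F is the negation of that disjunction.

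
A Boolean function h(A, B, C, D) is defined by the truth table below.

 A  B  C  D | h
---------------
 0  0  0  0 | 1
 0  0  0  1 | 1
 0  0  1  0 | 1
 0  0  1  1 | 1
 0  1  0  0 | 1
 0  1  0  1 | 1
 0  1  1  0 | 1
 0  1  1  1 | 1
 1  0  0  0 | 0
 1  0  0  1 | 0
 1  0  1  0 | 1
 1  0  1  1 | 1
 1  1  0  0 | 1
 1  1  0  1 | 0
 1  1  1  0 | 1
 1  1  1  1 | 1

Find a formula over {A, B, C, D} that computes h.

h(A, B, C, D) = not (((((A and not B) and not C) and not D) or (((A and not B) and not C) and D)) or (((A and B) and not C) and D))

h is 0 on only 3 rows — (1,0,0,0), (1,0,0,1), (1,1,0,1). Writing each as a minterm (A·¬B·¬C·¬D, A·¬B·¬C·D, A·B·¬C·D) and OR-ing them characterizes exactly where h=0, so h is the negation of that disjunction.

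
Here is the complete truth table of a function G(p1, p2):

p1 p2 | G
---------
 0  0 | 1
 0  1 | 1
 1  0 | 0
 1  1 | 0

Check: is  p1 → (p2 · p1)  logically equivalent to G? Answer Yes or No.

Check the formula against G row by row:
  p1=0, p2=0: formula gives 1, G = 1 ✓
  p1=0, p2=1: formula gives 1, G = 1 ✓
  p1=1, p2=0: formula gives 0, G = 0 ✓
  p1=1, p2=1: formula gives 1, but G = 0 ✗
Row (1,1) is a counterexample, so the formula is not equivalent to G.

No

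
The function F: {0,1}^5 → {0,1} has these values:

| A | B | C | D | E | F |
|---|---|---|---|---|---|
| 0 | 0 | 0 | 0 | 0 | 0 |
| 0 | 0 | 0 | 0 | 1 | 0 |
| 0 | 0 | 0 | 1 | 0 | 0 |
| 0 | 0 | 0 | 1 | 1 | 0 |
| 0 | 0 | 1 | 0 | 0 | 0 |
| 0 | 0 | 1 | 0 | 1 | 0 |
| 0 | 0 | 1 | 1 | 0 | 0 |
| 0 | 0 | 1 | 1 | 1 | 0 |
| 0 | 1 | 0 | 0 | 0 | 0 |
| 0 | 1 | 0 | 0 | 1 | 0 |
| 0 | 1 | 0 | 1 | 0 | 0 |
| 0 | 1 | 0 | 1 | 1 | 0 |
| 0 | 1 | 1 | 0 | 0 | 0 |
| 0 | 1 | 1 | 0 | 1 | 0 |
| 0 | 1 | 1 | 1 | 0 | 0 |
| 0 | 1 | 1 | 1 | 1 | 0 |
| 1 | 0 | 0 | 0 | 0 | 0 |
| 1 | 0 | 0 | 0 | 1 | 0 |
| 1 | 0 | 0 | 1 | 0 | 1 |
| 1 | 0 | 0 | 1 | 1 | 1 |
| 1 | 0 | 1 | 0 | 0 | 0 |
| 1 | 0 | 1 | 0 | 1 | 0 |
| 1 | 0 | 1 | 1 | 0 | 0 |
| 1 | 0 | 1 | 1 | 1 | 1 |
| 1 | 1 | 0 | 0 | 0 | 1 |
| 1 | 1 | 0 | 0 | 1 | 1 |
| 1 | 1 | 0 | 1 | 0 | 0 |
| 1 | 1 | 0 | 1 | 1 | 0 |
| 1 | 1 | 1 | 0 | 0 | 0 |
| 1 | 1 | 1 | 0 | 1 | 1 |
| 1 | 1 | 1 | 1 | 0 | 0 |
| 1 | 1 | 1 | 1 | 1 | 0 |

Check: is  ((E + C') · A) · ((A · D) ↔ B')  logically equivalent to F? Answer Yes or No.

Yes

Evaluate ((E + C') · A) · ((A · D) ↔ B') on each row and compare to F:
  A=0, B=0, C=0, D=0, E=0: formula gives 0, F = 0 ✓
  A=0, B=0, C=0, D=0, E=1: formula gives 0, F = 0 ✓
  A=0, B=0, C=0, D=1, E=0: formula gives 0, F = 0 ✓
  A=0, B=0, C=0, D=1, E=1: formula gives 0, F = 0 ✓
  …and likewise for the remaining 28 rows.
Every row agrees, so the formula is equivalent.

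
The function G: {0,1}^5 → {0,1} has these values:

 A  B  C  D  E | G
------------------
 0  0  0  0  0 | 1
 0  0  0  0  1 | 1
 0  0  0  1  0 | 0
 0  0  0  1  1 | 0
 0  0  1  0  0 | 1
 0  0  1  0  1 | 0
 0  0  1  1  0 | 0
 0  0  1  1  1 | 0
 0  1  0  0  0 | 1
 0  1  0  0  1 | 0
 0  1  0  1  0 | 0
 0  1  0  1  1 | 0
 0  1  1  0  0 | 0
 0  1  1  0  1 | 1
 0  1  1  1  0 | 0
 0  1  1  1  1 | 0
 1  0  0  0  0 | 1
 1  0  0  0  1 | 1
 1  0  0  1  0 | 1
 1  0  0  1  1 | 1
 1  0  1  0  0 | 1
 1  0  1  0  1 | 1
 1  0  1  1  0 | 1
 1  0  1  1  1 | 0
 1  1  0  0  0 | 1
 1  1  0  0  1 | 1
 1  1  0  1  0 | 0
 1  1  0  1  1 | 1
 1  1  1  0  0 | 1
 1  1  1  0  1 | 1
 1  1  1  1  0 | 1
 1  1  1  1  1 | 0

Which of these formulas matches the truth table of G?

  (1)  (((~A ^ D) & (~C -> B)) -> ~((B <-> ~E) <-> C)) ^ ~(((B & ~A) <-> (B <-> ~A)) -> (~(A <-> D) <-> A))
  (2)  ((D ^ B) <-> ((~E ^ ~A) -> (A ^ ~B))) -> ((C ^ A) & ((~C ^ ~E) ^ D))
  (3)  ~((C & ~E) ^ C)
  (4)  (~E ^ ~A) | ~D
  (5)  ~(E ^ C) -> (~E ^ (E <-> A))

(2) fails at (0,0,1,0,1): the formula yields 1, G is 0.
(3) fails at (0,0,0,1,0): the formula yields 1, G is 0.
(4) fails at (0,0,0,1,1): the formula yields 1, G is 0.
(5) fails at (0,0,0,0,0): the formula yields 0, G is 1.
That leaves (1). Evaluating it on every row reproduces the table of G exactly.

1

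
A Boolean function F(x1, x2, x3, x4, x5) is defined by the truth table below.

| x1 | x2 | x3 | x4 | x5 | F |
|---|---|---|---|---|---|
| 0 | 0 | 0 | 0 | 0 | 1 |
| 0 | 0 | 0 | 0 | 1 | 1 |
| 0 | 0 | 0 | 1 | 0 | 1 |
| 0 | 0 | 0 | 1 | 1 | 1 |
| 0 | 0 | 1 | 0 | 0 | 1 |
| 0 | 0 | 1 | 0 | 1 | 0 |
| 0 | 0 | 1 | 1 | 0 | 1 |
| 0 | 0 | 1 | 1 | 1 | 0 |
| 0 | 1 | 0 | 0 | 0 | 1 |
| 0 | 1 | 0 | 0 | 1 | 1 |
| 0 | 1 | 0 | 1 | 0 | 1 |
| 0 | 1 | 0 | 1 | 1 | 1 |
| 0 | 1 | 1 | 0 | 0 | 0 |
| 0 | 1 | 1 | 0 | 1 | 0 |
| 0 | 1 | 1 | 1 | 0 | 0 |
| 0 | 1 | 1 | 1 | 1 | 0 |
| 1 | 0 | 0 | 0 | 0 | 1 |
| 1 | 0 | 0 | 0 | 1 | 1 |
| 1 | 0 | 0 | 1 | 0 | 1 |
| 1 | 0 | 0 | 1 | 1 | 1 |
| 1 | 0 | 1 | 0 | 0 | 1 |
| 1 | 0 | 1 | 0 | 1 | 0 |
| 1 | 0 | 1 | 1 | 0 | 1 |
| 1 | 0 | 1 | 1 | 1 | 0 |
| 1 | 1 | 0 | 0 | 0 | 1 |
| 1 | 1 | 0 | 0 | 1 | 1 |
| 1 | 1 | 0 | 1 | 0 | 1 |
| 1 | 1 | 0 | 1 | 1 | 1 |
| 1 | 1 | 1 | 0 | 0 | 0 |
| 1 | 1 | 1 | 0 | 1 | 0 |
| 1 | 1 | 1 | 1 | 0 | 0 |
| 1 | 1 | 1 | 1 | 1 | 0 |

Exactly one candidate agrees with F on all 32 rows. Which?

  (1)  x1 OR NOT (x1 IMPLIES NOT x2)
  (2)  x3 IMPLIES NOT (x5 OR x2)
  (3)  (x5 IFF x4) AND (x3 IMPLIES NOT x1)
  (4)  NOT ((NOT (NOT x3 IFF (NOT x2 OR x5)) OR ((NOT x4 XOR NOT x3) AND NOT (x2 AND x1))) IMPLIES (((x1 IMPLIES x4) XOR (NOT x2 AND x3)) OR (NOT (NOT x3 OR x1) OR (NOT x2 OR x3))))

(1): at (0,0,0,0,0) it gives 0, but F = 1 — eliminated.
(3): at (0,0,0,0,1) it gives 0, but F = 1 — eliminated.
(4): at (0,0,0,0,0) it gives 0, but F = 1 — eliminated.
That leaves (2). Evaluating it on every row reproduces the table of F exactly.

2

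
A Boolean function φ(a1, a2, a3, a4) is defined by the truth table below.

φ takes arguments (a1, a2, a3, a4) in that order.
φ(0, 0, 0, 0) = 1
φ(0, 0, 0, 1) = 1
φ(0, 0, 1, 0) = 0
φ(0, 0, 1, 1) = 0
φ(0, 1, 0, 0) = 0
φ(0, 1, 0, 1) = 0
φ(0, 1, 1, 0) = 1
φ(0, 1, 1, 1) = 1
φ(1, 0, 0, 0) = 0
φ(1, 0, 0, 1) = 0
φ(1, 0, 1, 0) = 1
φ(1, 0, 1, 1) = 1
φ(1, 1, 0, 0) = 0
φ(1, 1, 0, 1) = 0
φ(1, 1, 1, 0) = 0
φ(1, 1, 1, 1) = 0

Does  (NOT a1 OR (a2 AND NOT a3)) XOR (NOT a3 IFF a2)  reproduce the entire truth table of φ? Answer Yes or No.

Evaluate (NOT a1 OR (a2 AND NOT a3)) XOR (NOT a3 IFF a2) on each row and compare to φ:
  a1=0, a2=0, a3=0, a4=0: formula gives 1, φ = 1 ✓
  a1=0, a2=0, a3=0, a4=1: formula gives 1, φ = 1 ✓
  a1=0, a2=0, a3=1, a4=0: formula gives 0, φ = 0 ✓
  a1=0, a2=0, a3=1, a4=1: formula gives 0, φ = 0 ✓
  … (the remaining 12 rows also agree.)
No disagreement on any input; they are logically equivalent.

Yes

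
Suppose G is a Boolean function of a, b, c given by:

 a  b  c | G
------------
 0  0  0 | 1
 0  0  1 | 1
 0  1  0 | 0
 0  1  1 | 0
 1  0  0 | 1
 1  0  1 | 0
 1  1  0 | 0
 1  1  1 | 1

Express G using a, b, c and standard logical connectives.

G=1 on 4 inputs: (0,0,0), (0,0,1), (1,0,0), (1,1,1). Reading each as a conjunction of literals (¬a·¬b·¬c, ¬a·¬b·c, a·¬b·¬c, a·b·c) and taking the OR gives the canonical DNF.

G(a, b, c) = ((((¬a ∧ ¬b) ∧ ¬c) ∨ ((¬a ∧ ¬b) ∧ c)) ∨ ((a ∧ ¬b) ∧ ¬c)) ∨ ((a ∧ b) ∧ c)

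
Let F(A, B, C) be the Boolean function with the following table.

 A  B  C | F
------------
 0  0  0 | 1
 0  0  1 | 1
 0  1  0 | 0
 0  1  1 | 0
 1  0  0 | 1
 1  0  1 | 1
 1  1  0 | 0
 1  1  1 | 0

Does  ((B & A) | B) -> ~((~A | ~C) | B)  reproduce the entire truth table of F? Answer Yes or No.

Test each input against both F and the formula:
  A=0, B=0, C=0: formula gives 1, F = 1 ✓
  A=0, B=0, C=1: formula gives 1, F = 1 ✓
  A=0, B=1, C=0: formula gives 0, F = 0 ✓
  A=0, B=1, C=1: formula gives 0, F = 0 ✓
  A=1, B=0, C=0: formula gives 1, F = 1 ✓
  …and likewise for the remaining 3 rows.
All 8 rows match — the expression computes F exactly.

Yes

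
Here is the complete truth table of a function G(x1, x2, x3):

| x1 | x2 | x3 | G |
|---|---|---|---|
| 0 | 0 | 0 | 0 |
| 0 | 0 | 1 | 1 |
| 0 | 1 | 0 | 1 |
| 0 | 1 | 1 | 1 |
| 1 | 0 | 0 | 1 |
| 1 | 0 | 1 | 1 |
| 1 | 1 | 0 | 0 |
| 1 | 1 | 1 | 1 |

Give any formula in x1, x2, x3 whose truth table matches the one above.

G(x1, x2, x3) = ¬(((¬x1 ∧ ¬x2) ∧ ¬x3) ∨ ((x1 ∧ x2) ∧ ¬x3))

The 0-rows are (0,0,0), (1,1,0). Take each as a conjunction (¬x1·¬x2·¬x3, x1·x2·¬x3), form their disjunction, and complement — that gives a formula that is 1 everywhere G is.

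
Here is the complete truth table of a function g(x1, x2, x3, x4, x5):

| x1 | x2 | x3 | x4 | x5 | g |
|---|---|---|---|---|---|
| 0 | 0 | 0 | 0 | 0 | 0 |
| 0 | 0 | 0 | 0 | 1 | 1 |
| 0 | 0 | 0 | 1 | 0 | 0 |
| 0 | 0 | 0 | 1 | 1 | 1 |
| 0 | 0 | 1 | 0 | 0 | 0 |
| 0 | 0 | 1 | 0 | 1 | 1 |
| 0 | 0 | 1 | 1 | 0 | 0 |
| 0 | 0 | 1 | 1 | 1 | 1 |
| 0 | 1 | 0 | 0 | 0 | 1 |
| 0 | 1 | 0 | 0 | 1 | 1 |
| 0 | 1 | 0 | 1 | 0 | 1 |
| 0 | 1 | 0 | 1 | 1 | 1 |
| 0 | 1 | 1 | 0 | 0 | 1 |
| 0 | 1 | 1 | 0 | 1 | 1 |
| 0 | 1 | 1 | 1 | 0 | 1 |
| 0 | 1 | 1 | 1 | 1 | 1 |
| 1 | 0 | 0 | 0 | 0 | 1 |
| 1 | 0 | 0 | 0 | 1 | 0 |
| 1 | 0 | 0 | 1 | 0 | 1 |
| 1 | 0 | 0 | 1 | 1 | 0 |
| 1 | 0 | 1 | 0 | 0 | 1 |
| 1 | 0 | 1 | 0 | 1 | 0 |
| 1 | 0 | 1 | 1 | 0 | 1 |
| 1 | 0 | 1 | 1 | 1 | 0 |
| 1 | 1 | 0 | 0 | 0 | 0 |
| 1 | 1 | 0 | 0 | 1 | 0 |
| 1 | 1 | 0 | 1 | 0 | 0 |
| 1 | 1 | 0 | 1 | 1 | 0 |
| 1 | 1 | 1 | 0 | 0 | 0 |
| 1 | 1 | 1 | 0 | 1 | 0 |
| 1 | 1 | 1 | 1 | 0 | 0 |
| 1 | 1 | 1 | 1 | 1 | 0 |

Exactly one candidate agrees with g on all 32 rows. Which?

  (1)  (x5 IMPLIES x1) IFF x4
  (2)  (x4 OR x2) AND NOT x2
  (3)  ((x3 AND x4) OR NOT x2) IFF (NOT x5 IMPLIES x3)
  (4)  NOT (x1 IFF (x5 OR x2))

(1) fails at (0,0,0,1,0): the formula yields 1, g is 0.
(2) fails at (0,0,0,0,1): the formula yields 0, g is 1.
(3) fails at (0,0,1,0,0): the formula yields 1, g is 0.
(4) is the remaining candidate, and it agrees with g on all 32 inputs.

4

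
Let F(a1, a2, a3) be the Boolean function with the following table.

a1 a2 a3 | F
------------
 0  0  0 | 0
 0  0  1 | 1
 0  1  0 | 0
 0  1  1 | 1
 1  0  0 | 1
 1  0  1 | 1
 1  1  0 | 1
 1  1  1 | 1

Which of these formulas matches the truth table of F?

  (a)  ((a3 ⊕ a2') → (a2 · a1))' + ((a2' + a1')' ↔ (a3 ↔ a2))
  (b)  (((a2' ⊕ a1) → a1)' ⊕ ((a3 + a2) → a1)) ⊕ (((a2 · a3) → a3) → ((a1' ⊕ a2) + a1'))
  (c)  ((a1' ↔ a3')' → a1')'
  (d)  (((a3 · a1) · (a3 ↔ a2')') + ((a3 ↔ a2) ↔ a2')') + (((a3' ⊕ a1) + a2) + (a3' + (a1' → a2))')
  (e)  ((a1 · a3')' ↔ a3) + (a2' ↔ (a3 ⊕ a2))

(a) fails at (0,0,0): the formula yields 1, F is 0.
(b) fails at (0,0,0): the formula yields 1, F is 0.
(c) fails at (0,0,1): the formula yields 0, F is 1.
(d) fails at (0,0,0): the formula yields 1, F is 0.
Only (e) survives; checking it on all 8 rows confirms it matches F.

e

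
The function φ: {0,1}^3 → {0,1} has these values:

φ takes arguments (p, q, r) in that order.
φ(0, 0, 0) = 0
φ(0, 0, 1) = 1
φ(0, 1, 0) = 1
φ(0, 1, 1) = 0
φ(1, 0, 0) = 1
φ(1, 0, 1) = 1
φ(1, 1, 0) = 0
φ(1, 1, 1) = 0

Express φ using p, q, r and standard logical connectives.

φ(p, q, r) = ((((not p and not q) and r) or ((not p and q) and not r)) or ((p and not q) and not r)) or ((p and not q) and r)

Collect the rows where φ=1 — (0,0,1), (0,1,0), (1,0,0), (1,0,1) — and write one minterm per row: ¬p·¬q·r, ¬p·q·¬r, p·¬q·¬r, p·¬q·r. Their union (logical OR) reproduces the table exactly.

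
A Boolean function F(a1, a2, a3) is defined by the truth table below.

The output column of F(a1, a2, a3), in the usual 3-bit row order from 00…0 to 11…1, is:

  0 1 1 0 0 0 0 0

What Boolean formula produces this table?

F(a1, a2, a3) = ((NOT a1 AND NOT a2) AND a3) OR ((NOT a1 AND a2) AND NOT a3)

The 1-rows are (0,0,1), (0,1,0). Each contributes one minterm — ¬a1·¬a2·a3; ¬a1·a2·¬a3 — and their disjunction is a sum-of-products form of F.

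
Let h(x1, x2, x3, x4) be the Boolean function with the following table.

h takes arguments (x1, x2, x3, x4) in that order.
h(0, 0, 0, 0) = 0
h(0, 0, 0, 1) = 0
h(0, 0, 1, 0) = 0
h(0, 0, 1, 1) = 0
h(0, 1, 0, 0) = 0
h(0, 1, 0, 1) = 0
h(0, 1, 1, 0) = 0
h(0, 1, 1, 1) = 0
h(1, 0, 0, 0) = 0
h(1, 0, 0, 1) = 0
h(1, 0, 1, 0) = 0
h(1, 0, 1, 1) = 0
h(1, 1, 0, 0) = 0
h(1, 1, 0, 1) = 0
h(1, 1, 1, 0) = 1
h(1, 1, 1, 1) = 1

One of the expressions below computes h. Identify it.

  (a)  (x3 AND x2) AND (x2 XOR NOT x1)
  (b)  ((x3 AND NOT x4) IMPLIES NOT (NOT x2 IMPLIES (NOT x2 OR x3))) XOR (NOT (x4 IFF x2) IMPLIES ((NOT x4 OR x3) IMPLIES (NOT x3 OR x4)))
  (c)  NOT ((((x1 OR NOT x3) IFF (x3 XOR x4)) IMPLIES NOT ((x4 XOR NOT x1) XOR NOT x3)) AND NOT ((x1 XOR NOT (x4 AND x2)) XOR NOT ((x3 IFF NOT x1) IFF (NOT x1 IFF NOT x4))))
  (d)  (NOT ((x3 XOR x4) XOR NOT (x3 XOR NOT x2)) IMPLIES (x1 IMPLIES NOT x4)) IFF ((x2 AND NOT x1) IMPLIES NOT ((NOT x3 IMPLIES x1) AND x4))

a

(b) fails at (0,0,1,0): the formula yields 1, h is 0.
(c) fails at (0,0,0,1): the formula yields 1, h is 0.
(d) fails at (0,0,0,0): the formula yields 1, h is 0.
That leaves (a). Evaluating it on every row reproduces the table of h exactly.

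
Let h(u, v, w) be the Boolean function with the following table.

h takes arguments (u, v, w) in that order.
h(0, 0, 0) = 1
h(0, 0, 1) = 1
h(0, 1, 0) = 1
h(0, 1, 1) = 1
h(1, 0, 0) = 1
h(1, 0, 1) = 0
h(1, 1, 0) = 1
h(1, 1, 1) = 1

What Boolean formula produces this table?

h is 0 on exactly one input, (1,0,1), whose minterm is u·¬v·w. So h is the negation of that single conjunction.

h(u, v, w) = ((u · v') · w)'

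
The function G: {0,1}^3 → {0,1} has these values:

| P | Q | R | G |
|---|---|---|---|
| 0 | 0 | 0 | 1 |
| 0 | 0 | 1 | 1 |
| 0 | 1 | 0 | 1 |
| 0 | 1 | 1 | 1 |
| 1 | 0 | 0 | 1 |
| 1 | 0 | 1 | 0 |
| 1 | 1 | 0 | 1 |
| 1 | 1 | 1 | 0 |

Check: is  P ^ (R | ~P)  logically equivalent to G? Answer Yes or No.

Yes

Check the formula against G row by row:
  P=0, Q=0, R=0: formula gives 1, G = 1 ✓
  P=0, Q=0, R=1: formula gives 1, G = 1 ✓
  P=0, Q=1, R=0: formula gives 1, G = 1 ✓
  P=0, Q=1, R=1: formula gives 1, G = 1 ✓
  P=1, Q=0, R=0: formula gives 1, G = 1 ✓
  … (the remaining 3 rows also agree.)
No disagreement on any input; they are logically equivalent.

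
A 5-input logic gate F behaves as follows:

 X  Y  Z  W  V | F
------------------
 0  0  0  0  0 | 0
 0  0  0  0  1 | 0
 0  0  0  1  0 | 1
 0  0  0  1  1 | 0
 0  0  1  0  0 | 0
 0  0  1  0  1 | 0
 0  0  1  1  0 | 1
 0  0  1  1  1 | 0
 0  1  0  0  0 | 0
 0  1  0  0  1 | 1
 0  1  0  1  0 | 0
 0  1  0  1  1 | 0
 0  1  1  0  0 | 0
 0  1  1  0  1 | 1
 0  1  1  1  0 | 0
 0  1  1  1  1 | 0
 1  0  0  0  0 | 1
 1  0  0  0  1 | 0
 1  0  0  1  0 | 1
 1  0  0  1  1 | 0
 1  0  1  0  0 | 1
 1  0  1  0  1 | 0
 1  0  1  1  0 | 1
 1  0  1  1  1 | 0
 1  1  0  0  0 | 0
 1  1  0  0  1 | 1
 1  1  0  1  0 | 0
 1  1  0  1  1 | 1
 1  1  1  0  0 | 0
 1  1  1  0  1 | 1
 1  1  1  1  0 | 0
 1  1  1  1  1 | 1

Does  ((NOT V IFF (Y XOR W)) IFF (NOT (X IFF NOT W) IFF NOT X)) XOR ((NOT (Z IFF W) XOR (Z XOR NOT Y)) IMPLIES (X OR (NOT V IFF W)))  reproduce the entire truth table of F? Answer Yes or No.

Yes

Evaluate ((NOT V IFF (Y XOR W)) IFF (NOT (X IFF NOT W) IFF NOT X)) XOR ((NOT (Z IFF W) XOR (Z XOR NOT Y)) IMPLIES (X OR (NOT V IFF W))) on each row and compare to F:
  X=0, Y=0, Z=0, W=0, V=0: formula gives 0, F = 0 ✓
  X=0, Y=0, Z=0, W=0, V=1: formula gives 0, F = 0 ✓
  X=0, Y=0, Z=0, W=1, V=0: formula gives 1, F = 1 ✓
  X=0, Y=0, Z=0, W=1, V=1: formula gives 0, F = 0 ✓
  …and likewise for the remaining 28 rows.
All 32 rows match — the expression computes F exactly.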